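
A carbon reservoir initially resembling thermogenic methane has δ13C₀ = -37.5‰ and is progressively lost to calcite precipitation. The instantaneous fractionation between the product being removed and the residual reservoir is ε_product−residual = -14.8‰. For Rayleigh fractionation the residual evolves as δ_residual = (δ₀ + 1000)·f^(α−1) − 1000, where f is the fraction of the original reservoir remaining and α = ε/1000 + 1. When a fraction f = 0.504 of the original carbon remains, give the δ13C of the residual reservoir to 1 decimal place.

-27.7‰

Rayleigh residual: δ_res = (δ₀ + 1000)·f^(α−1) − 1000
α = ε/1000 + 1 = 0.98520, so α − 1 = -0.01480
f^(α−1) = 0.504^(-0.01480) = 1.010192
δ_res = (-37.5 + 1000) × 1.010192 − 1000 = 972.310 − 1000 = -27.69‰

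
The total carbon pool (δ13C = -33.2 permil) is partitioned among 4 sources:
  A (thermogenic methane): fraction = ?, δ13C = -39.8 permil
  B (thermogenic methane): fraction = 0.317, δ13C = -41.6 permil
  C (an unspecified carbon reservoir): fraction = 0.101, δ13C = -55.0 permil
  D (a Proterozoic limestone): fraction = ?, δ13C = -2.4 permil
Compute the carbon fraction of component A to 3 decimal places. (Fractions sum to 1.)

Let f_A and f_D be the unknown fractions; fractions sum to 1 so f_A + f_D = 0.582.
Mass balance: Σ fᵢ·δᵢ = δ_bulk ⇒ f_A·(-39.8) + f_D·(-2.4) = -33.2 − (-18.742) = -14.458
Substitute f_D = 0.582 − f_A:
f_A·(-39.8 − -2.4) = -14.458 − 0.582×(-2.4) = -13.061
f_A = -13.061 / -37.4 = 0.3492

0.349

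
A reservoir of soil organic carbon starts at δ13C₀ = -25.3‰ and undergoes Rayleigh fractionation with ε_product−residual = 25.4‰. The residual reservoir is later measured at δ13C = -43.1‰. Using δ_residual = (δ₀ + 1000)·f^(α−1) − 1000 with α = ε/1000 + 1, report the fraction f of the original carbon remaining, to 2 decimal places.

0.48

α − 1 = ε/1000 = 0.0254
(δ_res + 1000)/(δ₀ + 1000) = (-43.1 + 1000)/(-25.3 + 1000) = 956.9/974.7 = 0.981738
f = 0.981738^(1/0.0254) = exp(ln(0.981738)/0.0254) = exp(-0.01843/0.0254)
f = exp(-0.7256) = 0.4840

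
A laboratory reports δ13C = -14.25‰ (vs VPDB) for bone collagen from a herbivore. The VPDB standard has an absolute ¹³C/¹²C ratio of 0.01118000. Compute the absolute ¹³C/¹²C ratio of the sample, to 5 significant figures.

0.011021

R_sample = R_standard × (δ13C/1000 + 1)
R_sample = 0.01118000 × (-14.25/1000 + 1) = 0.01118000 × 0.985750
R_sample = 0.0110207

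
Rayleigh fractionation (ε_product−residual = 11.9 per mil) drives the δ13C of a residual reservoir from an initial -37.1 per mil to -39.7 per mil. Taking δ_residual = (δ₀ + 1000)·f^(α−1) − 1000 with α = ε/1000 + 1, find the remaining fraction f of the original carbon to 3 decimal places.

α − 1 = ε/1000 = 0.0119
(δ_res + 1000)/(δ₀ + 1000) = (-39.7 + 1000)/(-37.1 + 1000) = 960.3/962.9 = 0.997300
f = 0.997300^(1/0.0119) = exp(ln(0.997300)/0.0119) = exp(-0.00270/0.0119)
f = exp(-0.2272) = 0.7968

0.797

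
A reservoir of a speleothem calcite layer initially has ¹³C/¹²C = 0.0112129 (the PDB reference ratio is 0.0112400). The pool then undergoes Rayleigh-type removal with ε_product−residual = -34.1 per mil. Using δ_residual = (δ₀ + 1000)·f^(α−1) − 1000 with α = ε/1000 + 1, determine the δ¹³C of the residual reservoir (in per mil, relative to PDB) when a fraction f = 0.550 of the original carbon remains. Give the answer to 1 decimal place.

18.1 per mil

δ₀ = (0.0112129/0.0112400 − 1)×1000 = (0.997589 − 1)×1000 = -2.411 per mil
α − 1 = ε/1000 = -0.0341
f^(α−1) = 0.550^(-0.0341) = 1.020595
δ_res = (-2.411 + 1000) × 1.020595 − 1000 = 1018.135 − 1000 = 18.13 per mil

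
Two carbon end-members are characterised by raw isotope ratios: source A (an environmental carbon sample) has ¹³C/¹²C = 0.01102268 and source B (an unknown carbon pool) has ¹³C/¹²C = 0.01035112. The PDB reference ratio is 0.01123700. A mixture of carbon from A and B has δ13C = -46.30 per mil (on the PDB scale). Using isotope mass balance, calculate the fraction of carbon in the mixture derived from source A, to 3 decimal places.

δ_A = (0.01102268/0.01123700 − 1)×1000 = (0.980927 − 1)×1000 = -19.073 per mil
δ_B = (0.01035112/0.01123700 − 1)×1000 = (0.921164 − 1)×1000 = -78.836 per mil
f_A = (δ_mix − δ_B)/(δ_A − δ_B) = (-46.30 − (-78.836))/(-19.073 − (-78.836))
f_A = 32.536 / 59.763 = 0.5444

0.544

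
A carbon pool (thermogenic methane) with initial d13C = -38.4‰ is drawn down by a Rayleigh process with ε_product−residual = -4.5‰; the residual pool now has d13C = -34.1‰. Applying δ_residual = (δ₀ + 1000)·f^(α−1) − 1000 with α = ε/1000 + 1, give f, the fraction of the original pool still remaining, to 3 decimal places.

α − 1 = ε/1000 = -0.0045
(δ_res + 1000)/(δ₀ + 1000) = (-34.1 + 1000)/(-38.4 + 1000) = 965.9/961.6 = 1.004472
f = 1.004472^(1/-0.0045) = exp(ln(1.004472)/-0.0045) = exp(0.00446/-0.0045)
f = exp(-0.9915) = 0.3710

0.371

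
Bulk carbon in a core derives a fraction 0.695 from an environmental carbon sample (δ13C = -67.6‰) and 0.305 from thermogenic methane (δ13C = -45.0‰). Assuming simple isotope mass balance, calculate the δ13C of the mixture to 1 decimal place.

-60.7‰

δ_mix = f_A·δ_A + f_B·δ_B
δ_mix = 0.695 × (-67.6) + 0.305 × (-45.0)
δ_mix = -46.98 + -13.72 = -60.71‰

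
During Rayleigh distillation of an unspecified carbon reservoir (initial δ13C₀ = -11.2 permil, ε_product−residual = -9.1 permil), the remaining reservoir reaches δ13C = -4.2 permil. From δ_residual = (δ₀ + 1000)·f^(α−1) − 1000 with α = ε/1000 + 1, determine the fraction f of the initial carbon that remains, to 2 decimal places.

0.46

α − 1 = ε/1000 = -0.0091
(δ_res + 1000)/(δ₀ + 1000) = (-4.2 + 1000)/(-11.2 + 1000) = 995.8/988.8 = 1.007079
f = 1.007079^(1/-0.0091) = exp(ln(1.007079)/-0.0091) = exp(0.00705/-0.0091)
f = exp(-0.7752) = 0.4606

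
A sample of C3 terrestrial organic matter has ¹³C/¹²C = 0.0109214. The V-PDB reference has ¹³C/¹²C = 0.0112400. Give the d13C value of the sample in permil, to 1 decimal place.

-28.3 permil

d13C = (R_sample / R_standard − 1) × 1000
R_sample / R_standard = 0.0109214 / 0.0112400 = 0.971655
d13C = (0.971655 − 1) × 1000 = -28.35 permil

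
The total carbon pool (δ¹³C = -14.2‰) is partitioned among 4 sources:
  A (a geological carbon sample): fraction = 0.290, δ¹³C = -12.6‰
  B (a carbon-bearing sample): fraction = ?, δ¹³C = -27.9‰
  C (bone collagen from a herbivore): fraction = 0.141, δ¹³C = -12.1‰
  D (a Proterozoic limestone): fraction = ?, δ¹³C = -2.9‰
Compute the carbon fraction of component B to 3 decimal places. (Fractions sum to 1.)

Let f_B and f_D be the unknown fractions; fractions sum to 1 so f_B + f_D = 0.569.
Mass balance: Σ fᵢ·δᵢ = δ_bulk ⇒ f_B·(-27.9) + f_D·(-2.9) = -14.2 − (-5.360) = -8.840
Substitute f_D = 0.569 − f_B:
f_B·(-27.9 − -2.9) = -8.840 − 0.569×(-2.9) = -7.190
f_B = -7.190 / -25.0 = 0.2876

0.288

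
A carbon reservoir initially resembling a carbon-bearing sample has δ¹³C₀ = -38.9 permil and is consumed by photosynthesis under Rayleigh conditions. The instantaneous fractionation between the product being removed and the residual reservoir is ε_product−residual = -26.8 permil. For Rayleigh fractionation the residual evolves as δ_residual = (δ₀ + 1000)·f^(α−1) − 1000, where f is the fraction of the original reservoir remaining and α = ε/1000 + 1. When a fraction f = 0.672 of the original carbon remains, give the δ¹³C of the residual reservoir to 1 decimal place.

-28.6 permil

Rayleigh residual: δ_res = (δ₀ + 1000)·f^(α−1) − 1000
α = ε/1000 + 1 = 0.97320, so α − 1 = -0.02680
f^(α−1) = 0.672^(-0.02680) = 1.010710
δ_res = (-38.9 + 1000) × 1.010710 − 1000 = 971.393 − 1000 = -28.61 permil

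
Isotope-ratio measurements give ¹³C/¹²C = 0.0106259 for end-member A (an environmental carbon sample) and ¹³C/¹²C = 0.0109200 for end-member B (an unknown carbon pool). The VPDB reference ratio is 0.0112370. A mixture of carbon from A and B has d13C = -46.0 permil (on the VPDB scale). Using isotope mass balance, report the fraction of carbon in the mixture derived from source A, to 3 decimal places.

0.680

δ_A = (0.0106259/0.0112370 − 1)×1000 = (0.945617 − 1)×1000 = -54.383 permil
δ_B = (0.0109200/0.0112370 − 1)×1000 = (0.971790 − 1)×1000 = -28.210 permil
f_A = (δ_mix − δ_B)/(δ_A − δ_B) = (-46.0 − (-28.210))/(-54.383 − (-28.210))
f_A = -17.790 / -26.172 = 0.6797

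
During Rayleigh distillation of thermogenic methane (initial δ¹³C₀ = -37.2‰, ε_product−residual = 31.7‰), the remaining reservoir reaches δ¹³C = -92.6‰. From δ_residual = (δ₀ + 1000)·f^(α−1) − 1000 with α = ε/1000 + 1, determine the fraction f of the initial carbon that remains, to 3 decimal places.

0.154

α − 1 = ε/1000 = 0.0317
(δ_res + 1000)/(δ₀ + 1000) = (-92.6 + 1000)/(-37.2 + 1000) = 907.4/962.8 = 0.942459
f = 0.942459^(1/0.0317) = exp(ln(0.942459)/0.0317) = exp(-0.05926/0.0317)
f = exp(-1.8695) = 0.1542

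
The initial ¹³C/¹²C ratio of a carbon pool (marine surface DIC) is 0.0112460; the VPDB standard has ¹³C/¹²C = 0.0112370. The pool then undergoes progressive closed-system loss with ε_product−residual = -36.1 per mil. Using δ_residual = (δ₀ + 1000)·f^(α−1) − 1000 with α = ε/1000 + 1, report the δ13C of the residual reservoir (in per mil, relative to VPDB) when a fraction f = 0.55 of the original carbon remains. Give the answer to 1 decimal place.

δ₀ = (0.0112460/0.0112370 − 1)×1000 = (1.000801 − 1)×1000 = 0.801 per mil
α − 1 = ε/1000 = -0.0361
f^(α−1) = 0.55^(-0.0361) = 1.021816
δ_res = (0.801 + 1000) × 1.021816 − 1000 = 1022.635 − 1000 = 22.63 per mil

22.6 per mil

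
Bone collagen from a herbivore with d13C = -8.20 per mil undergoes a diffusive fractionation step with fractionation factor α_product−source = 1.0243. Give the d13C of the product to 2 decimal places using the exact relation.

δ_product = (δ_source + 1000)·α − 1000
δ_product = (-8.20 + 1000) × 1.0243 − 1000
δ_product = 1015.901 − 1000 = 15.901 per mil

15.90 per mil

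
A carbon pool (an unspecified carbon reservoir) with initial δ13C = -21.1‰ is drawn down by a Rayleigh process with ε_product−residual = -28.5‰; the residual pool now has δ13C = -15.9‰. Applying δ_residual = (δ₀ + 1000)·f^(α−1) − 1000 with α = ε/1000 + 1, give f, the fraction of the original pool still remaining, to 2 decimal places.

α − 1 = ε/1000 = -0.0285
(δ_res + 1000)/(δ₀ + 1000) = (-15.9 + 1000)/(-21.1 + 1000) = 984.1/978.9 = 1.005312
f = 1.005312^(1/-0.0285) = exp(ln(1.005312)/-0.0285) = exp(0.00530/-0.0285)
f = exp(-0.1859) = 0.8304

0.83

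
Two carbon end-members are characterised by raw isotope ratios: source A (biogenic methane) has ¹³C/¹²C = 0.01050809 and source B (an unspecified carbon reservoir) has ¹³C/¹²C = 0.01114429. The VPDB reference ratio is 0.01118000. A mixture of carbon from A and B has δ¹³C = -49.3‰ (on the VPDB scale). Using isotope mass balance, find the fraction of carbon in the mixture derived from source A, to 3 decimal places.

0.810

δ_A = (0.01050809/0.01118000 − 1)×1000 = (0.939901 − 1)×1000 = -60.099‰
δ_B = (0.01114429/0.01118000 − 1)×1000 = (0.996806 − 1)×1000 = -3.194‰
f_A = (δ_mix − δ_B)/(δ_A − δ_B) = (-49.3 − (-3.194))/(-60.099 − (-3.194))
f_A = -46.106 / -56.905 = 0.8102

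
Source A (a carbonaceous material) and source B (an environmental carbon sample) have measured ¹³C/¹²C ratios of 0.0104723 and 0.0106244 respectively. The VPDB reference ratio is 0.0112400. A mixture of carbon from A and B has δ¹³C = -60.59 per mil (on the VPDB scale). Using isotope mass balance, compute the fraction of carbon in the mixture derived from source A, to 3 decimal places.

δ_A = (0.0104723/0.0112400 − 1)×1000 = (0.931699 − 1)×1000 = -68.301 per mil
δ_B = (0.0106244/0.0112400 − 1)×1000 = (0.945231 − 1)×1000 = -54.769 per mil
f_A = (δ_mix − δ_B)/(δ_A − δ_B) = (-60.59 − (-54.769))/(-68.301 − (-54.769))
f_A = -5.821 / -13.532 = 0.4302

0.430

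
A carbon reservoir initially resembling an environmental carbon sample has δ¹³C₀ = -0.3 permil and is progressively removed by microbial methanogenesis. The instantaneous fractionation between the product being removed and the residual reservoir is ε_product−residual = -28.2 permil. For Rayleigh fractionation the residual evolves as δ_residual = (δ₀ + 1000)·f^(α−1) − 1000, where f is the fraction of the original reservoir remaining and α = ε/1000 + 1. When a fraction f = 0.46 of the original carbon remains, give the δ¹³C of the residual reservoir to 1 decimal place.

Rayleigh residual: δ_res = (δ₀ + 1000)·f^(α−1) − 1000
α = ε/1000 + 1 = 0.97180, so α − 1 = -0.02820
f^(α−1) = 0.46^(-0.02820) = 1.022140
δ_res = (-0.3 + 1000) × 1.022140 − 1000 = 1021.833 − 1000 = 21.83 permil

21.8 permil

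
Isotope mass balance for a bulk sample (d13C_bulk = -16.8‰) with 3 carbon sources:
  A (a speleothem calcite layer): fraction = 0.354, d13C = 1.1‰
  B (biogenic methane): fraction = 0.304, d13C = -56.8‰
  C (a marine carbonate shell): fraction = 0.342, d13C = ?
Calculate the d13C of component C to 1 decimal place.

Isotope mass balance: δ_bulk = Σ fᵢ·δᵢ.
-16.8 = 0.354×(1.1) + 0.304×(-56.8) + 0.342×δ_C
0.342·δ_C = -16.8 − (-16.878) = 0.078
δ_C = 0.078 / 0.342 = 0.23‰

0.2‰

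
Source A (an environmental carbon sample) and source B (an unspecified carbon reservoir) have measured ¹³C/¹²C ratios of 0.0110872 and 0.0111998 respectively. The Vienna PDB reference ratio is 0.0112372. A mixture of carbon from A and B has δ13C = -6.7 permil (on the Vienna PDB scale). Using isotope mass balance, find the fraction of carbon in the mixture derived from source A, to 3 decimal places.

δ_A = (0.0110872/0.0112372 − 1)×1000 = (0.986651 − 1)×1000 = -13.349 permil
δ_B = (0.0111998/0.0112372 − 1)×1000 = (0.996672 − 1)×1000 = -3.328 permil
f_A = (δ_mix − δ_B)/(δ_A − δ_B) = (-6.7 − (-3.328))/(-13.349 − (-3.328))
f_A = -3.372 / -10.020 = 0.3365

0.336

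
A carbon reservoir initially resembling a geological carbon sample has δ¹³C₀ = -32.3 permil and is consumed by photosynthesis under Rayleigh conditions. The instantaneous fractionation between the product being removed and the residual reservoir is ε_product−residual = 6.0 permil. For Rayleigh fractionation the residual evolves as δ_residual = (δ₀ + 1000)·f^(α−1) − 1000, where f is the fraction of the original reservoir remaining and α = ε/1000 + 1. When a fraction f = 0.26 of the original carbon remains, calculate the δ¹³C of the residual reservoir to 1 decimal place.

-40.1 permil

Rayleigh residual: δ_res = (δ₀ + 1000)·f^(α−1) − 1000
α = ε/1000 + 1 = 1.00600, so α − 1 = 0.00600
f^(α−1) = 0.26^(0.00600) = 0.991950
δ_res = (-32.3 + 1000) × 0.991950 − 1000 = 959.910 − 1000 = -40.09 permil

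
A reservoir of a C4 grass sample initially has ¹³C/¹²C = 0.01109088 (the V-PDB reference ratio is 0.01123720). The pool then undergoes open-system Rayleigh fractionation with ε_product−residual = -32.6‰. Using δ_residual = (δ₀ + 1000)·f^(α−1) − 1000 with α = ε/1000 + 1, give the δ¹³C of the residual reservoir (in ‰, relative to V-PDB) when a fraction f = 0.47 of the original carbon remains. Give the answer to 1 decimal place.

δ₀ = (0.01109088/0.01123720 − 1)×1000 = (0.986979 − 1)×1000 = -13.021‰
α − 1 = ε/1000 = -0.0326
f^(α−1) = 0.47^(-0.0326) = 1.024919
δ_res = (-13.021 + 1000) × 1.024919 − 1000 = 1011.574 − 1000 = 11.57‰

11.6‰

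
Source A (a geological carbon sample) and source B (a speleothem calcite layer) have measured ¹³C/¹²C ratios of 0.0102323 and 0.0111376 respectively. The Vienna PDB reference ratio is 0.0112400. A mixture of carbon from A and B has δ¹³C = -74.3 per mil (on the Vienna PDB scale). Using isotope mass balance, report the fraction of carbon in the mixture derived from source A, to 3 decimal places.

0.809

δ_A = (0.0102323/0.0112400 − 1)×1000 = (0.910347 − 1)×1000 = -89.653 per mil
δ_B = (0.0111376/0.0112400 − 1)×1000 = (0.990890 − 1)×1000 = -9.110 per mil
f_A = (δ_mix − δ_B)/(δ_A − δ_B) = (-74.3 − (-9.110))/(-89.653 − (-9.110))
f_A = -65.190 / -80.543 = 0.8094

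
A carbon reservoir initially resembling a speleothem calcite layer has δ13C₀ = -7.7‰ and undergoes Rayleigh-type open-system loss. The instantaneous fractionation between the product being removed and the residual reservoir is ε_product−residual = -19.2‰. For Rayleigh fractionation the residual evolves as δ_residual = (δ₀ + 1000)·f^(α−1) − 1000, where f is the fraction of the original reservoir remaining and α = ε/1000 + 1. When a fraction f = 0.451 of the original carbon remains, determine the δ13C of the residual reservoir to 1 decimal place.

7.6‰

Rayleigh residual: δ_res = (δ₀ + 1000)·f^(α−1) − 1000
α = ε/1000 + 1 = 0.98080, so α − 1 = -0.01920
f^(α−1) = 0.451^(-0.01920) = 1.015406
δ_res = (-7.7 + 1000) × 1.015406 − 1000 = 1007.588 − 1000 = 7.59‰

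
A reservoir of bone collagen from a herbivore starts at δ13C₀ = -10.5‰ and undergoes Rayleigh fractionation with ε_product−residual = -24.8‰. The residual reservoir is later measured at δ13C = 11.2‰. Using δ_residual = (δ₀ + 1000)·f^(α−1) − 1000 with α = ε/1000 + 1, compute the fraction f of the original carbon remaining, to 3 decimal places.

α − 1 = ε/1000 = -0.0248
(δ_res + 1000)/(δ₀ + 1000) = (11.2 + 1000)/(-10.5 + 1000) = 1011.2/989.5 = 1.021930
f = 1.021930^(1/-0.0248) = exp(ln(1.021930)/-0.0248) = exp(0.02169/-0.0248)
f = exp(-0.8747) = 0.4170

0.417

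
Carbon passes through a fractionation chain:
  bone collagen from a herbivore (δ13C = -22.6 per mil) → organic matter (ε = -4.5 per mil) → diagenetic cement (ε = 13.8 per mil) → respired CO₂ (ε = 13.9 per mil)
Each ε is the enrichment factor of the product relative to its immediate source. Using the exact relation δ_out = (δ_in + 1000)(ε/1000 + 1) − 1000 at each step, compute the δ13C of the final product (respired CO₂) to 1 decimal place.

step 1: δ = (-22.60 + 1000)·(-4.5/1000 + 1) − 1000 = -27.00 per mil
step 2: δ = (-27.00 + 1000)·(13.8/1000 + 1) − 1000 = -13.57 per mil
step 3: δ = (-13.57 + 1000)·(13.9/1000 + 1) − 1000 = 0.14 per mil

0.1 per mil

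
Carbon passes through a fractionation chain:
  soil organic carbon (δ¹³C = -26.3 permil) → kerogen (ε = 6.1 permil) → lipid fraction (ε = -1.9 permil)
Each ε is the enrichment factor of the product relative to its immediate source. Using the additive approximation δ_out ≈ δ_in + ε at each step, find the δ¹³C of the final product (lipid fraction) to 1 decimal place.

step 1: δ ≈ -26.3 + (6.1) = -20.2 permil
step 2: δ ≈ -20.2 + (-1.9) = -22.1 permil

-22.1 permil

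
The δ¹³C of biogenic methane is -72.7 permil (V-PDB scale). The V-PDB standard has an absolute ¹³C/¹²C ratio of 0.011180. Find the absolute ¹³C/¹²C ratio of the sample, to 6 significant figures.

0.0103672

R_sample = R_standard × (δ¹³C/1000 + 1)
R_sample = 0.011180 × (-72.7/1000 + 1) = 0.011180 × 0.927300
R_sample = 0.0103672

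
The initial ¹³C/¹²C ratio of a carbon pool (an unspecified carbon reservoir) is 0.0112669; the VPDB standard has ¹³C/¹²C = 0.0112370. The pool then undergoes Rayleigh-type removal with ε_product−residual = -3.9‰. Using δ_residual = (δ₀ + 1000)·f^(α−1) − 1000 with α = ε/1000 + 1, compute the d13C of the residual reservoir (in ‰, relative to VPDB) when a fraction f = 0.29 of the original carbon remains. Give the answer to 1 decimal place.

δ₀ = (0.0112669/0.0112370 − 1)×1000 = (1.002661 − 1)×1000 = 2.661‰
α − 1 = ε/1000 = -0.0039
f^(α−1) = 0.29^(-0.0039) = 1.004839
δ_res = (2.661 + 1000) × 1.004839 − 1000 = 1007.513 − 1000 = 7.51‰

7.5‰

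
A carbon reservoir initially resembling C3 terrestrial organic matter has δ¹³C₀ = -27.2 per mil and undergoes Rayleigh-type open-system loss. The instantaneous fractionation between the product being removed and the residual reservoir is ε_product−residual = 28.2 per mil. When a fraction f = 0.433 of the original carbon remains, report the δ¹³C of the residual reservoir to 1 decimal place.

-49.9 per mil

Rayleigh residual: δ_res = (δ₀ + 1000)·f^(α−1) − 1000
α = ε/1000 + 1 = 1.02820, so α − 1 = 0.02820
f^(α−1) = 0.433^(0.02820) = 0.976672
δ_res = (-27.2 + 1000) × 0.976672 − 1000 = 950.107 − 1000 = -49.89 per mil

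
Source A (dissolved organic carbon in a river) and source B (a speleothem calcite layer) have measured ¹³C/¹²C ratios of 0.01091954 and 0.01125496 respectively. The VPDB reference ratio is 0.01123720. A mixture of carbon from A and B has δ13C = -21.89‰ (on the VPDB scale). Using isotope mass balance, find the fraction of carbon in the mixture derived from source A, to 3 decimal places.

δ_A = (0.01091954/0.01123720 − 1)×1000 = (0.971731 − 1)×1000 = -28.269‰
δ_B = (0.01125496/0.01123720 − 1)×1000 = (1.001580 − 1)×1000 = 1.580‰
f_A = (δ_mix − δ_B)/(δ_A − δ_B) = (-21.89 − (1.580))/(-28.269 − (1.580))
f_A = -23.470 / -29.849 = 0.7863

0.786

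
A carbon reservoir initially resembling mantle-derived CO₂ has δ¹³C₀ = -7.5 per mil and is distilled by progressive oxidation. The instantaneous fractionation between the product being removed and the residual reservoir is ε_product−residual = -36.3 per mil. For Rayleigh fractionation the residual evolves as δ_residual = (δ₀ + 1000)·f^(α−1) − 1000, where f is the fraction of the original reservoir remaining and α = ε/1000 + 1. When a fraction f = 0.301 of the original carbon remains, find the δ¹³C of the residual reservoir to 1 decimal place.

36.7 per mil

Rayleigh residual: δ_res = (δ₀ + 1000)·f^(α−1) − 1000
α = ε/1000 + 1 = 0.96370, so α − 1 = -0.03630
f^(α−1) = 0.301^(-0.03630) = 1.044547
δ_res = (-7.5 + 1000) × 1.044547 − 1000 = 1036.713 − 1000 = 36.71 per mil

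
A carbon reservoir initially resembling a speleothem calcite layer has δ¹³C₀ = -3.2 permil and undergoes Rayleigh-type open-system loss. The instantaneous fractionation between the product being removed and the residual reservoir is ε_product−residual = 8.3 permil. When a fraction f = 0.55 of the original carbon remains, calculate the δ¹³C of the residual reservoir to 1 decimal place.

-8.1 permil

Rayleigh residual: δ_res = (δ₀ + 1000)·f^(α−1) − 1000
α = ε/1000 + 1 = 1.00830, so α − 1 = 0.00830
f^(α−1) = 0.55^(0.00830) = 0.995050
δ_res = (-3.2 + 1000) × 0.995050 − 1000 = 991.866 − 1000 = -8.13 permil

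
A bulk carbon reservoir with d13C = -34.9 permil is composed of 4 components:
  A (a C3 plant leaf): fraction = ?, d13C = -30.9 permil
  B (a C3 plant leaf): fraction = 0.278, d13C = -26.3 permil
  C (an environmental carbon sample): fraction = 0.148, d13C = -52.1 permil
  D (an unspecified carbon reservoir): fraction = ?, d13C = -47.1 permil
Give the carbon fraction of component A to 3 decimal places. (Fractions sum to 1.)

Let f_A and f_D be the unknown fractions; fractions sum to 1 so f_A + f_D = 0.574.
Mass balance: Σ fᵢ·δᵢ = δ_bulk ⇒ f_A·(-30.9) + f_D·(-47.1) = -34.9 − (-15.022) = -19.878
Substitute f_D = 0.574 − f_A:
f_A·(-30.9 − -47.1) = -19.878 − 0.574×(-47.1) = 7.158
f_A = 7.158 / 16.2 = 0.4418

0.442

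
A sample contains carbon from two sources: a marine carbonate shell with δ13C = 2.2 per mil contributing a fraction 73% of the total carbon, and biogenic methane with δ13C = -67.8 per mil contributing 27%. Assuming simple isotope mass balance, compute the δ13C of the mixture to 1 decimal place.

δ_mix = f_A·δ_A + f_B·δ_B
δ_mix = 0.73 × (2.2) + 0.27 × (-67.8)
δ_mix = 1.61 + -18.31 = -16.70 per mil

-16.7 per mil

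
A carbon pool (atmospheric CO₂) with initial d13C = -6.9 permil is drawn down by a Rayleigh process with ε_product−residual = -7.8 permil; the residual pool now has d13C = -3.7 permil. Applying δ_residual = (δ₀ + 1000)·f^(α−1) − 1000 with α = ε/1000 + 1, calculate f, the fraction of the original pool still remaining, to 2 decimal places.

α − 1 = ε/1000 = -0.0078
(δ_res + 1000)/(δ₀ + 1000) = (-3.7 + 1000)/(-6.9 + 1000) = 996.3/993.1 = 1.003222
f = 1.003222^(1/-0.0078) = exp(ln(1.003222)/-0.0078) = exp(0.00322/-0.0078)
f = exp(-0.4124) = 0.6620

0.66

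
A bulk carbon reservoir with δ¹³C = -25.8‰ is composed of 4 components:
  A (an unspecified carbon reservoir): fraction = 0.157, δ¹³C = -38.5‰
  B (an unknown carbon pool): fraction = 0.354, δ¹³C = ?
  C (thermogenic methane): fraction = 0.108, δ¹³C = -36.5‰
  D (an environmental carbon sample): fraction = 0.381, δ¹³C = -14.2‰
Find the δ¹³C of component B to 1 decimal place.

-29.4‰

Isotope mass balance: δ_bulk = Σ fᵢ·δᵢ.
-25.8 = 0.157×(-38.5) + 0.354×δ_B + 0.108×(-36.5) + 0.381×(-14.2)
0.354·δ_B = -25.8 − (-15.397) = -10.403
δ_B = -10.403 / 0.354 = -29.39‰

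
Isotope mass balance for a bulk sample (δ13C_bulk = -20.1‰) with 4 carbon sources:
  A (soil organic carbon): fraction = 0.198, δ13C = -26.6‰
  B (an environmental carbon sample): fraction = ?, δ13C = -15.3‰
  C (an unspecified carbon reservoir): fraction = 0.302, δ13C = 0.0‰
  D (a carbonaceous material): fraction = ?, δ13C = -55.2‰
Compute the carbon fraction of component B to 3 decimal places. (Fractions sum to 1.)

Let f_B and f_D be the unknown fractions; fractions sum to 1 so f_B + f_D = 0.500.
Mass balance: Σ fᵢ·δᵢ = δ_bulk ⇒ f_B·(-15.3) + f_D·(-55.2) = -20.1 − (-5.267) = -14.833
Substitute f_D = 0.500 − f_B:
f_B·(-15.3 − -55.2) = -14.833 − 0.500×(-55.2) = 12.767
f_B = 12.767 / 39.9 = 0.3200

0.320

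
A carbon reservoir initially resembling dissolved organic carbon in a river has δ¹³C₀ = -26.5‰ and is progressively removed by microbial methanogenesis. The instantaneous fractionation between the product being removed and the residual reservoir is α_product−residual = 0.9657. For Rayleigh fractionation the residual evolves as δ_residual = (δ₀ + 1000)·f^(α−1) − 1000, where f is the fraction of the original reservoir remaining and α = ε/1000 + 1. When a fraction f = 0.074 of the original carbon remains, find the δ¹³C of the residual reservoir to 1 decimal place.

Rayleigh residual: δ_res = (δ₀ + 1000)·f^(α−1) − 1000
α − 1 = -0.03430
f^(α−1) = 0.074^(-0.03430) = 1.093416
δ_res = (-26.5 + 1000) × 1.093416 − 1000 = 1064.440 − 1000 = 64.44‰

64.4‰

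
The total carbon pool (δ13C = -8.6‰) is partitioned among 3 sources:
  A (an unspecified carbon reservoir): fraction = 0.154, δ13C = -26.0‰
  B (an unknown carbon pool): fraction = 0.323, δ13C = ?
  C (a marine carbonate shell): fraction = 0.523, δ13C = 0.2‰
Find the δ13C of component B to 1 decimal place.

-14.6‰

Isotope mass balance: δ_bulk = Σ fᵢ·δᵢ.
-8.6 = 0.154×(-26.0) + 0.323×δ_B + 0.523×(0.2)
0.323·δ_B = -8.6 − (-3.899) = -4.701
δ_B = -4.701 / 0.323 = -14.55‰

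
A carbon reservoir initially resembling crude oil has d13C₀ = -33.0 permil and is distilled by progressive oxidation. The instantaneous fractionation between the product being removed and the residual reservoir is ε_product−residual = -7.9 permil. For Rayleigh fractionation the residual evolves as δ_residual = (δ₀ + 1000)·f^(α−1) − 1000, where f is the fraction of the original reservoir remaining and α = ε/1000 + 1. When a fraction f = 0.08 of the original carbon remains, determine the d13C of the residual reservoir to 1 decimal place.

Rayleigh residual: δ_res = (δ₀ + 1000)·f^(α−1) − 1000
α = ε/1000 + 1 = 0.99210, so α − 1 = -0.00790
f^(α−1) = 0.08^(-0.00790) = 1.020154
δ_res = (-33.0 + 1000) × 1.020154 − 1000 = 986.489 − 1000 = -13.51 permil

-13.5 permil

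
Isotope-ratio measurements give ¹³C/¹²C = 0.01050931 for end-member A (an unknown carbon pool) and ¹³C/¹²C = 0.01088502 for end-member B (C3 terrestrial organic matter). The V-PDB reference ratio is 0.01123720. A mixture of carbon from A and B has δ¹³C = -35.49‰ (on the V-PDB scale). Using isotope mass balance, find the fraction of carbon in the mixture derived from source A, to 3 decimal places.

δ_A = (0.01050931/0.01123720 − 1)×1000 = (0.935225 − 1)×1000 = -64.775‰
δ_B = (0.01088502/0.01123720 − 1)×1000 = (0.968659 − 1)×1000 = -31.341‰
f_A = (δ_mix − δ_B)/(δ_A − δ_B) = (-35.49 − (-31.341))/(-64.775 − (-31.341))
f_A = -4.149 / -33.434 = 0.1241

0.124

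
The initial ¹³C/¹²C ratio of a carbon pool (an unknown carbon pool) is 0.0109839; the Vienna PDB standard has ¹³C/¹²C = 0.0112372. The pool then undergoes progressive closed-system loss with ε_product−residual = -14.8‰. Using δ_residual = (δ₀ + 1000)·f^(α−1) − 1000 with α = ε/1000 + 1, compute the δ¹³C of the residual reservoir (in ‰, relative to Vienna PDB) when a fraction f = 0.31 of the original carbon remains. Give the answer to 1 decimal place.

δ₀ = (0.0109839/0.0112372 − 1)×1000 = (0.977459 − 1)×1000 = -22.541‰
α − 1 = ε/1000 = -0.0148
f^(α−1) = 0.31^(-0.0148) = 1.017485
δ_res = (-22.541 + 1000) × 1.017485 − 1000 = 994.549 − 1000 = -5.45‰

-5.5‰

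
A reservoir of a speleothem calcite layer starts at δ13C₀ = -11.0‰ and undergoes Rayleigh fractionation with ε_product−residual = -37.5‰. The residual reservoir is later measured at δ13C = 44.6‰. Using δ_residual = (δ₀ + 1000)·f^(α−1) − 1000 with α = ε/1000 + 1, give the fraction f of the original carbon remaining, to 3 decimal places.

0.233

α − 1 = ε/1000 = -0.0375
(δ_res + 1000)/(δ₀ + 1000) = (44.6 + 1000)/(-11.0 + 1000) = 1044.6/989.0 = 1.056218
f = 1.056218^(1/-0.0375) = exp(ln(1.056218)/-0.0375) = exp(0.05469/-0.0375)
f = exp(-1.4585) = 0.2326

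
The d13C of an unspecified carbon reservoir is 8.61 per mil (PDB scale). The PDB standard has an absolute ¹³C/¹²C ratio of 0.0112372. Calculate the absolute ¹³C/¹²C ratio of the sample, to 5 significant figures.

0.011334

R_sample = R_standard × (d13C/1000 + 1)
R_sample = 0.0112372 × (8.61/1000 + 1) = 0.0112372 × 1.008610
R_sample = 0.0113340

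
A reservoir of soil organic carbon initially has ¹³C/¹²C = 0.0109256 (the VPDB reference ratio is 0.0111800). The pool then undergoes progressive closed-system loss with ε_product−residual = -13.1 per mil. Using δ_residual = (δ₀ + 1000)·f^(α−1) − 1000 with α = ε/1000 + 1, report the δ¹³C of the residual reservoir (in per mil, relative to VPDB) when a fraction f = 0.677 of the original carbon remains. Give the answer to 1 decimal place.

-17.7 per mil

δ₀ = (0.0109256/0.0111800 − 1)×1000 = (0.977245 − 1)×1000 = -22.755 per mil
α − 1 = ε/1000 = -0.0131
f^(α−1) = 0.677^(-0.0131) = 1.005123
δ_res = (-22.755 + 1000) × 1.005123 − 1000 = 982.252 − 1000 = -17.75 per mil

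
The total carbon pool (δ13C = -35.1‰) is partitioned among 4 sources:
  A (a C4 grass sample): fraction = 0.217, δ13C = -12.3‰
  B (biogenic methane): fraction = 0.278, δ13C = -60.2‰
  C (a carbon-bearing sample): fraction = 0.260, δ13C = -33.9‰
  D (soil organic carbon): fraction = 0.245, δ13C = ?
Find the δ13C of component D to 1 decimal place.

Isotope mass balance: δ_bulk = Σ fᵢ·δᵢ.
-35.1 = 0.217×(-12.3) + 0.278×(-60.2) + 0.260×(-33.9) + 0.245×δ_D
0.245·δ_D = -35.1 − (-28.219) = -6.881
δ_D = -6.881 / 0.245 = -28.09‰

-28.1‰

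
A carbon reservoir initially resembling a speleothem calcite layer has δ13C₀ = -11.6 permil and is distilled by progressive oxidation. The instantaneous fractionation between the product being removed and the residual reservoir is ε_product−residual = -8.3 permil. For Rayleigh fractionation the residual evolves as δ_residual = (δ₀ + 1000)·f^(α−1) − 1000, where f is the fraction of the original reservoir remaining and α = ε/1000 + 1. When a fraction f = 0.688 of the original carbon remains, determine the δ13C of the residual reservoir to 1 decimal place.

-8.5 permil

Rayleigh residual: δ_res = (δ₀ + 1000)·f^(α−1) − 1000
α = ε/1000 + 1 = 0.99170, so α − 1 = -0.00830
f^(α−1) = 0.688^(-0.00830) = 1.003109
δ_res = (-11.6 + 1000) × 1.003109 − 1000 = 991.473 − 1000 = -8.53 permil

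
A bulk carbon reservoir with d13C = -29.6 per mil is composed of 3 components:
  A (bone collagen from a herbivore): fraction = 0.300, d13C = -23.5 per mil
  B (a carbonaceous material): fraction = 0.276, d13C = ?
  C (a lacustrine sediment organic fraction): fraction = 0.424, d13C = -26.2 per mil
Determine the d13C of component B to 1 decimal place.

Isotope mass balance: δ_bulk = Σ fᵢ·δᵢ.
-29.6 = 0.300×(-23.5) + 0.276×δ_B + 0.424×(-26.2)
0.276·δ_B = -29.6 − (-18.159) = -11.441
δ_B = -11.441 / 0.276 = -41.45 per mil

-41.5 per mil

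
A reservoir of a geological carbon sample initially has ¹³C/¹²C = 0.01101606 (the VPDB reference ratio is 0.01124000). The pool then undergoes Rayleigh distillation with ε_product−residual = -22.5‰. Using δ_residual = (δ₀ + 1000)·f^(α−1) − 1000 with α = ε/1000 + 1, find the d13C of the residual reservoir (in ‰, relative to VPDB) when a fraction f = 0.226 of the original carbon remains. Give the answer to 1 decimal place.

13.4‰

δ₀ = (0.01101606/0.01124000 − 1)×1000 = (0.980077 − 1)×1000 = -19.923‰
α − 1 = ε/1000 = -0.0225
f^(α−1) = 0.226^(-0.0225) = 1.034029
δ_res = (-19.923 + 1000) × 1.034029 − 1000 = 1013.427 − 1000 = 13.43‰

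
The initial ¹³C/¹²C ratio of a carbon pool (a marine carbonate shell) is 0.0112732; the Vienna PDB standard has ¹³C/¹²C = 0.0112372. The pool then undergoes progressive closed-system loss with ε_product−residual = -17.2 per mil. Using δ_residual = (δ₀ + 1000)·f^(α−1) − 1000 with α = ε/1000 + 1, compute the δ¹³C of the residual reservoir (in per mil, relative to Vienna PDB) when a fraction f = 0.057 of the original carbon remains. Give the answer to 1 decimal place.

53.9 per mil

δ₀ = (0.0112732/0.0112372 − 1)×1000 = (1.003204 − 1)×1000 = 3.204 per mil
α − 1 = ε/1000 = -0.0172
f^(α−1) = 0.057^(-0.0172) = 1.050507
δ_res = (3.204 + 1000) × 1.050507 − 1000 = 1053.872 − 1000 = 53.87 per mil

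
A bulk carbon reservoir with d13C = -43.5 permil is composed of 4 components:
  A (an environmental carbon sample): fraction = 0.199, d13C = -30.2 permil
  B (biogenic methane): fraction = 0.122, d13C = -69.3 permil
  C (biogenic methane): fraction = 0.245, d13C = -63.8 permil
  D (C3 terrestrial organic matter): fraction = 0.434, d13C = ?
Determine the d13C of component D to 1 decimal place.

-30.9 permil

Isotope mass balance: δ_bulk = Σ fᵢ·δᵢ.
-43.5 = 0.199×(-30.2) + 0.122×(-69.3) + 0.245×(-63.8) + 0.434×δ_D
0.434·δ_D = -43.5 − (-30.095) = -13.405
δ_D = -13.405 / 0.434 = -30.89 permil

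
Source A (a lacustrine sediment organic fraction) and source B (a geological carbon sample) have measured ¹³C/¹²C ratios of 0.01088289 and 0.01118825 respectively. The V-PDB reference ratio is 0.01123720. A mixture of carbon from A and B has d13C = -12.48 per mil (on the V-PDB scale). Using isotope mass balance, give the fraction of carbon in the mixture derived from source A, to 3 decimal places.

0.299

δ_A = (0.01088289/0.01123720 − 1)×1000 = (0.968470 − 1)×1000 = -31.530 per mil
δ_B = (0.01118825/0.01123720 − 1)×1000 = (0.995644 − 1)×1000 = -4.356 per mil
f_A = (δ_mix − δ_B)/(δ_A − δ_B) = (-12.48 − (-4.356))/(-31.530 − (-4.356))
f_A = -8.124 / -27.174 = 0.2990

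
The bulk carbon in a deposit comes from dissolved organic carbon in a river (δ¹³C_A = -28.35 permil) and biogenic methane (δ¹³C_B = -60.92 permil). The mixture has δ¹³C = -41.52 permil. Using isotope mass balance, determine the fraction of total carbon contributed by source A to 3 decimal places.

δ_mix = f_A·δ_A + (1 − f_A)·δ_B  ⇒  f_A = (δ_mix − δ_B)/(δ_A − δ_B)
f_A = (-41.52 − (-60.92)) / (-28.35 − (-60.92))
f_A = 19.40 / 32.57 = 0.5956

0.596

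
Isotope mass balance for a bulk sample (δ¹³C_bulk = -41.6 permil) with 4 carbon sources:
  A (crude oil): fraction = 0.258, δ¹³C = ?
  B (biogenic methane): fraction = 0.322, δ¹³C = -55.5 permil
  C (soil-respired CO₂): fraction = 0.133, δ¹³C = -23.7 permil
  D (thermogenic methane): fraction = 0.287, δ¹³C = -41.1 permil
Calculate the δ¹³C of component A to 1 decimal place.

Isotope mass balance: δ_bulk = Σ fᵢ·δᵢ.
-41.6 = 0.258×δ_A + 0.322×(-55.5) + 0.133×(-23.7) + 0.287×(-41.1)
0.258·δ_A = -41.6 − (-32.819) = -8.781
δ_A = -8.781 / 0.258 = -34.04 permil

-34.0 permil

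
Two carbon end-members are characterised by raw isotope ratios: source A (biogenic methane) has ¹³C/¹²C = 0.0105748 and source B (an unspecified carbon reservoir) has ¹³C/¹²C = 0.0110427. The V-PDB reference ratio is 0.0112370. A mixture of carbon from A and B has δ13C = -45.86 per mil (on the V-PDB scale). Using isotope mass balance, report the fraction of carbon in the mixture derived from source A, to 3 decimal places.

δ_A = (0.0105748/0.0112370 − 1)×1000 = (0.941070 − 1)×1000 = -58.930 per mil
δ_B = (0.0110427/0.0112370 − 1)×1000 = (0.982709 − 1)×1000 = -17.291 per mil
f_A = (δ_mix − δ_B)/(δ_A − δ_B) = (-45.86 − (-17.291))/(-58.930 − (-17.291))
f_A = -28.569 / -41.639 = 0.6861

0.686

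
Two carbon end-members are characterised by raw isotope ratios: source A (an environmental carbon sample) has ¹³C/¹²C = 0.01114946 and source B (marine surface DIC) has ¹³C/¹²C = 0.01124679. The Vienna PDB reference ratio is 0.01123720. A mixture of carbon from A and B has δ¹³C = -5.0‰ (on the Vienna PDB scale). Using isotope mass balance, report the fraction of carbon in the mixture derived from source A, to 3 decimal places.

δ_A = (0.01114946/0.01123720 − 1)×1000 = (0.992192 − 1)×1000 = -7.808‰
δ_B = (0.01124679/0.01123720 − 1)×1000 = (1.000853 − 1)×1000 = 0.853‰
f_A = (δ_mix − δ_B)/(δ_A − δ_B) = (-5.0 − (0.853))/(-7.808 − (0.853))
f_A = -5.853 / -8.661 = 0.6758

0.676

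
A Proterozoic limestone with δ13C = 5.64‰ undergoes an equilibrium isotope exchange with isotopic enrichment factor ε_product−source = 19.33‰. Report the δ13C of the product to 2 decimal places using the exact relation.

25.08‰

Exactly, δ_product = (δ_source + 1000)·(ε/1000 + 1) − 1000.
δ_product = (5.64 + 1000) × (19.33/1000 + 1) − 1000
δ_product = 25.079‰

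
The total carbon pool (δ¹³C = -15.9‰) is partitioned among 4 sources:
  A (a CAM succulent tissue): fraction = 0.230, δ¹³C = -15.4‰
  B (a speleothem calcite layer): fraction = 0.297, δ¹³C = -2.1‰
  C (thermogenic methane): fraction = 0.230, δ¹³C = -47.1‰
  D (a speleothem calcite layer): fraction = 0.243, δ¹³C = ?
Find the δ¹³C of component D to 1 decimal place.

-3.7‰

Isotope mass balance: δ_bulk = Σ fᵢ·δᵢ.
-15.9 = 0.230×(-15.4) + 0.297×(-2.1) + 0.230×(-47.1) + 0.243×δ_D
0.243·δ_D = -15.9 − (-14.999) = -0.901
δ_D = -0.901 / 0.243 = -3.71‰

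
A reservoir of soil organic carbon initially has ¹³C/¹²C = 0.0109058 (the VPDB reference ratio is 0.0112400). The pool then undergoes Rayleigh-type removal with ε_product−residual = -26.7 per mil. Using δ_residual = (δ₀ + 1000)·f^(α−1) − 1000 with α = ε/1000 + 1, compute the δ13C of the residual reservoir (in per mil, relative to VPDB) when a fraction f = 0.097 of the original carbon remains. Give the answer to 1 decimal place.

δ₀ = (0.0109058/0.0112400 − 1)×1000 = (0.970267 − 1)×1000 = -29.733 per mil
α − 1 = ε/1000 = -0.0267
f^(α−1) = 0.097^(-0.0267) = 1.064273
δ_res = (-29.733 + 1000) × 1.064273 − 1000 = 1032.629 − 1000 = 32.63 per mil

32.6 per mil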